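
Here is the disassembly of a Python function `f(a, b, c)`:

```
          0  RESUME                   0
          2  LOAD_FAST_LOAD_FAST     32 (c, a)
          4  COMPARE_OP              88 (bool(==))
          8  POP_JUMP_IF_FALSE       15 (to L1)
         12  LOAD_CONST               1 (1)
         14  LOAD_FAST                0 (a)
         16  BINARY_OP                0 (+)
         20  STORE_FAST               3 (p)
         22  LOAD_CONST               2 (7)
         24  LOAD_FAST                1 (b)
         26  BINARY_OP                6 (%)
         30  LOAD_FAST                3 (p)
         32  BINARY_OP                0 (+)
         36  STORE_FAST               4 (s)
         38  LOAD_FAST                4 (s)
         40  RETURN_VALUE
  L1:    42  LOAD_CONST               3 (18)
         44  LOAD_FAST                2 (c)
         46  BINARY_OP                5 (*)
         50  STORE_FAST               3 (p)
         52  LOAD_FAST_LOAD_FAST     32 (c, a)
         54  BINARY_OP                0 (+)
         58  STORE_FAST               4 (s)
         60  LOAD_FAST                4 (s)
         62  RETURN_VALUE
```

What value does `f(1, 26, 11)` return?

12

LOAD_FAST_LOAD_FAST c,a → push 11,1. Stack: [11, 1]
COMPARE_OP bool(==) → 11 vs 1 = False. Stack: [False]
POP_JUMP_IF_FALSE → pop False; jump. Stack: []
LOAD_CONST → push 18. Stack: [18]
LOAD_FAST c → push 11. Stack: [18, 11]
BINARY_OP * → 18 * 11 = 198. Stack: [198]
STORE_FAST p → p=198. Stack: []
LOAD_FAST_LOAD_FAST c,a → push 11,1. Stack: [11, 1]
BINARY_OP + → 11 + 1 = 12. Stack: [12]
STORE_FAST s → s=12. Stack: []
LOAD_FAST s → push 12. Stack: [12]
RETURN_VALUE → return 12.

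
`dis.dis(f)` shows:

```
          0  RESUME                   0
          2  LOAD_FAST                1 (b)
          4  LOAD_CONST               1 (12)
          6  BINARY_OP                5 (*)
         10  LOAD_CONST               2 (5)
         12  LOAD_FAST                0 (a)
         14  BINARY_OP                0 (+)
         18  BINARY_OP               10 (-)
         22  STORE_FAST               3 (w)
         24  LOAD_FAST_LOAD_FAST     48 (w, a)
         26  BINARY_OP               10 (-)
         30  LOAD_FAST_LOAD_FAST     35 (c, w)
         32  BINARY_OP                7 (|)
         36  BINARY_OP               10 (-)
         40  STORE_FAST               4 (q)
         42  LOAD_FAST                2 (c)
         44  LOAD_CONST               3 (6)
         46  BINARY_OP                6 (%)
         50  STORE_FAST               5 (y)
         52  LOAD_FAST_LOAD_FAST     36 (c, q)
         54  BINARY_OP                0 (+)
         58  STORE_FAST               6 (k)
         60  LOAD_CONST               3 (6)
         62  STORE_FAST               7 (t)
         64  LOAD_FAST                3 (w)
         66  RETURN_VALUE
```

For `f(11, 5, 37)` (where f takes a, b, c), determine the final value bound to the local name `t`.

6

LOAD_FAST b → push 5. Stack: [5]
LOAD_CONST → push 12. Stack: [5, 12]
BINARY_OP * → 5 * 12 = 60. Stack: [60]
LOAD_CONST → push 5. Stack: [60, 5]
LOAD_FAST a → push 11. Stack: [60, 5, 11]
BINARY_OP + → 5 + 11 = 16. Stack: [60, 16]
BINARY_OP - → 60 - 16 = 44. Stack: [44]
STORE_FAST w → w=44. Stack: []
LOAD_FAST_LOAD_FAST w,a → push 44,11. Stack: [44, 11]
BINARY_OP - → 44 - 11 = 33. Stack: [33]
LOAD_FAST_LOAD_FAST c,w → push 37,44. Stack: [33, 37, 44]
BINARY_OP | → 37 | 44 = 45. Stack: [33, 45]
BINARY_OP - → 33 - 45 = -12. Stack: [-12]
STORE_FAST q → q=-12. Stack: []
LOAD_FAST c → push 37. Stack: [37]
LOAD_CONST → push 6. Stack: [37, 6]
BINARY_OP % → 37 % 6 = 1. Stack: [1]
STORE_FAST y → y=1. Stack: []
LOAD_FAST_LOAD_FAST c,q → push 37,-12. Stack: [37, -12]
BINARY_OP + → 37 + -12 = 25. Stack: [25]
STORE_FAST k → k=25. Stack: []
LOAD_CONST → push 6. Stack: [6]
STORE_FAST t → t=6. Stack: []
LOAD_FAST w → push 44. Stack: [44]
RETURN_VALUE → return 44.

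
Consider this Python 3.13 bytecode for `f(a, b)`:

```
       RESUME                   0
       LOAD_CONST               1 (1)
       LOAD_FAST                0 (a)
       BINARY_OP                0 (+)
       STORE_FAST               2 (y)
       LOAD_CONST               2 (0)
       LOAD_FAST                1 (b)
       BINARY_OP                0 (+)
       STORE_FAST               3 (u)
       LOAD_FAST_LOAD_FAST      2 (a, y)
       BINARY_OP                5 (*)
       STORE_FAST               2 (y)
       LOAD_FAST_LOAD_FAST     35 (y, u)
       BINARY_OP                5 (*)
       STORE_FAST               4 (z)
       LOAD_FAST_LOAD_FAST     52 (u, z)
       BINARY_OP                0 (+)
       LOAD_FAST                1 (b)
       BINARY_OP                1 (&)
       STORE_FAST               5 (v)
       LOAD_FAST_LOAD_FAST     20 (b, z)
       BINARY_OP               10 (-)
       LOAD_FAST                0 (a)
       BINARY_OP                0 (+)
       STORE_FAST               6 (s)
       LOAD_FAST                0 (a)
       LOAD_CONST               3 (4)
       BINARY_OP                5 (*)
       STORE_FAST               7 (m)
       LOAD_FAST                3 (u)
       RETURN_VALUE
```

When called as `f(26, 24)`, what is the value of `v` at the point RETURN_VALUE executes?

LOAD_CONST → push 1. Stack: [1]
LOAD_FAST a → push 26. Stack: [1, 26]
BINARY_OP + → 1 + 26 = 27. Stack: [27]
STORE_FAST y → y=27. Stack: []
LOAD_CONST → push 0. Stack: [0]
LOAD_FAST b → push 24. Stack: [0, 24]
BINARY_OP + → 0 + 24 = 24. Stack: [24]
STORE_FAST u → u=24. Stack: []
LOAD_FAST_LOAD_FAST a,y → push 26,27. Stack: [26, 27]
BINARY_OP * → 26 * 27 = 702. Stack: [702]
STORE_FAST y → y=702. Stack: []
LOAD_FAST_LOAD_FAST y,u → push 702,24. Stack: [702, 24]
BINARY_OP * → 702 * 24 = 16848. Stack: [16848]
STORE_FAST z → z=16848. Stack: []
LOAD_FAST_LOAD_FAST u,z → push 24,16848. Stack: [24, 16848]
BINARY_OP + → 24 + 16848 = 16872. Stack: [16872]
LOAD_FAST b → push 24. Stack: [16872, 24]
BINARY_OP & → 16872 & 24 = 8. Stack: [8]
STORE_FAST v → v=8. Stack: []
LOAD_FAST_LOAD_FAST b,z → push 24,16848. Stack: [24, 16848]
BINARY_OP - → 24 - 16848 = -16824. Stack: [-16824]
LOAD_FAST a → push 26. Stack: [-16824, 26]
BINARY_OP + → -16824 + 26 = -16798. Stack: [-16798]
STORE_FAST s → s=-16798. Stack: []
LOAD_FAST a → push 26. Stack: [26]
LOAD_CONST → push 4. Stack: [26, 4]
BINARY_OP * → 26 * 4 = 104. Stack: [104]
STORE_FAST m → m=104. Stack: []
LOAD_FAST u → push 24. Stack: [24]
RETURN_VALUE → return 24.

8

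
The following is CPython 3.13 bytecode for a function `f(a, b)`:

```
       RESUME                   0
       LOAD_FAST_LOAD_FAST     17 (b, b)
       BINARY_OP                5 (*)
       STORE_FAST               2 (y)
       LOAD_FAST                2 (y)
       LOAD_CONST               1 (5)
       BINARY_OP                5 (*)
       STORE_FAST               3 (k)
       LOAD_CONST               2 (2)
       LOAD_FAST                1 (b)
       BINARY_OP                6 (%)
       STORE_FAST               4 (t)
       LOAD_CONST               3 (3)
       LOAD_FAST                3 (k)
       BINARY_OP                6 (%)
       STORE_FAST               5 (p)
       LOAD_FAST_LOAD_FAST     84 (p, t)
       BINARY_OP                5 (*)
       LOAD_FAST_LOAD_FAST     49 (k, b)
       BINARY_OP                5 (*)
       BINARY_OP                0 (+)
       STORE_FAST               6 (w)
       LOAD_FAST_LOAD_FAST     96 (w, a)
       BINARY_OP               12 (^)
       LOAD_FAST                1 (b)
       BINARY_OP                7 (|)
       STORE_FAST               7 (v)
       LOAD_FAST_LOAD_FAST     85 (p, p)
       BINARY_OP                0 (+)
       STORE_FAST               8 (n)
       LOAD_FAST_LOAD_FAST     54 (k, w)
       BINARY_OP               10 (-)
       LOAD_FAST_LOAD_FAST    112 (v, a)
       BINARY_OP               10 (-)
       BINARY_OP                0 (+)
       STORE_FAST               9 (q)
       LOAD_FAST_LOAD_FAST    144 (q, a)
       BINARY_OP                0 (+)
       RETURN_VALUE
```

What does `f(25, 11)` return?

LOAD_FAST_LOAD_FAST b,b → push 11,11. Stack: [11, 11]
BINARY_OP * → 11 * 11 = 121. Stack: [121]
STORE_FAST y → y=121. Stack: []
LOAD_FAST y → push 121. Stack: [121]
LOAD_CONST → push 5. Stack: [121, 5]
BINARY_OP * → 121 * 5 = 605. Stack: [605]
STORE_FAST k → k=605. Stack: []
LOAD_CONST → push 2. Stack: [2]
LOAD_FAST b → push 11. Stack: [2, 11]
BINARY_OP % → 2 % 11 = 2. Stack: [2]
STORE_FAST t → t=2. Stack: []
LOAD_CONST → push 3. Stack: [3]
LOAD_FAST k → push 605. Stack: [3, 605]
BINARY_OP % → 3 % 605 = 3. Stack: [3]
STORE_FAST p → p=3. Stack: []
LOAD_FAST_LOAD_FAST p,t → push 3,2. Stack: [3, 2]
BINARY_OP * → 3 * 2 = 6. Stack: [6]
LOAD_FAST_LOAD_FAST k,b → push 605,11. Stack: [6, 605, 11]
BINARY_OP * → 605 * 11 = 6655. Stack: [6, 6655]
BINARY_OP + → 6 + 6655 = 6661. Stack: [6661]
STORE_FAST w → w=6661. Stack: []
LOAD_FAST_LOAD_FAST w,a → push 6661,25. Stack: [6661, 25]
BINARY_OP ^ → 6661 ^ 25 = 6684. Stack: [6684]
LOAD_FAST b → push 11. Stack: [6684, 11]
BINARY_OP | → 6684 | 11 = 6687. Stack: [6687]
STORE_FAST v → v=6687. Stack: []
LOAD_FAST_LOAD_FAST p,p → push 3,3. Stack: [3, 3]
BINARY_OP + → 3 + 3 = 6. Stack: [6]
STORE_FAST n → n=6. Stack: []
LOAD_FAST_LOAD_FAST k,w → push 605,6661. Stack: [605, 6661]
BINARY_OP - → 605 - 6661 = -6056. Stack: [-6056]
LOAD_FAST_LOAD_FAST v,a → push 6687,25. Stack: [-6056, 6687, 25]
BINARY_OP - → 6687 - 25 = 6662. Stack: [-6056, 6662]
BINARY_OP + → -6056 + 6662 = 606. Stack: [606]
STORE_FAST q → q=606. Stack: []
LOAD_FAST_LOAD_FAST q,a → push 606,25. Stack: [606, 25]
BINARY_OP + → 606 + 25 = 631. Stack: [631]
RETURN_VALUE → return 631.

631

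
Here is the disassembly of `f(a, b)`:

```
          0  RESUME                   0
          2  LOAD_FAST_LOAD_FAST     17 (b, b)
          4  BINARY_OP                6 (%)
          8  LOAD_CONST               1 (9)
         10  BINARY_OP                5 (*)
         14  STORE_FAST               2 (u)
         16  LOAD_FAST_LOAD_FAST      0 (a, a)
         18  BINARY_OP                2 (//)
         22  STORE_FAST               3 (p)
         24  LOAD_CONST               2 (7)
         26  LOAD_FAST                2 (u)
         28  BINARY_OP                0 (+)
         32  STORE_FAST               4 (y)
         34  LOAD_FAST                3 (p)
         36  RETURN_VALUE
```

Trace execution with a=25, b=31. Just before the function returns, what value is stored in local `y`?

LOAD_FAST_LOAD_FAST b,b → push 31,31. Stack: [31, 31]
BINARY_OP % → 31 % 31 = 0. Stack: [0]
LOAD_CONST → push 9. Stack: [0, 9]
BINARY_OP * → 0 * 9 = 0. Stack: [0]
STORE_FAST u → u=0. Stack: []
LOAD_FAST_LOAD_FAST a,a → push 25,25. Stack: [25, 25]
BINARY_OP // → 25 // 25 = 1. Stack: [1]
STORE_FAST p → p=1. Stack: []
LOAD_CONST → push 7. Stack: [7]
LOAD_FAST u → push 0. Stack: [7, 0]
BINARY_OP + → 7 + 0 = 7. Stack: [7]
STORE_FAST y → y=7. Stack: []
LOAD_FAST p → push 1. Stack: [1]
RETURN_VALUE → return 1.

7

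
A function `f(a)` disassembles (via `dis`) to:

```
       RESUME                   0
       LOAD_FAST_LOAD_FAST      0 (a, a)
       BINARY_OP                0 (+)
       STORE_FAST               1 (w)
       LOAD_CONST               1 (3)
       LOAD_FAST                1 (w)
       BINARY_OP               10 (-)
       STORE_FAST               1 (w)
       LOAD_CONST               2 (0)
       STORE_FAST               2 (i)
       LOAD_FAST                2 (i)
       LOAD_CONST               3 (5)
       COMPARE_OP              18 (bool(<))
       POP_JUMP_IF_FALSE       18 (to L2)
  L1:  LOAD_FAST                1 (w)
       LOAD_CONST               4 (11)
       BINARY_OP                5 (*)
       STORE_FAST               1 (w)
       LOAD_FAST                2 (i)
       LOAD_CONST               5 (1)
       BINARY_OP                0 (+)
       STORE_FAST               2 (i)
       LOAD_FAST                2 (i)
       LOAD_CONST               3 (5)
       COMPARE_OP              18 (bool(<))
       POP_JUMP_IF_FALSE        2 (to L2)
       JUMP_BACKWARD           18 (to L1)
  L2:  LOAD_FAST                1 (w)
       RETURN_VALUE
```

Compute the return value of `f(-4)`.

1771561

LOAD_FAST_LOAD_FAST a,a → push -4,-4
BINARY_OP + → -4 + -4 = -8
STORE_FAST w → w=-8
LOAD_CONST → push 3
LOAD_FAST w → push -8
BINARY_OP - → 3 - -8 = 11
STORE_FAST w → w=11
LOAD_CONST → push 0
STORE_FAST i → i=0
LOAD_FAST i → push 0
LOAD_CONST → push 5
COMPARE_OP bool(<) → 0 vs 5 = True
POP_JUMP_IF_FALSE → pop True; no jump
LOAD_FAST w → push 11
LOAD_CONST → push 11
BINARY_OP * → 11 * 11 = 121
STORE_FAST w → w=121
LOAD_FAST i → push 0
LOAD_CONST → push 1
BINARY_OP + → 0 + 1 = 1
STORE_FAST i → i=1
LOAD_FAST i → push 1
LOAD_CONST → push 5
COMPARE_OP bool(<) → 1 vs 5 = True
POP_JUMP_IF_FALSE → pop True; no jump
LOAD_FAST w → push 121
LOAD_CONST → push 11
BINARY_OP * → 121 * 11 = 1331
STORE_FAST w → w=1331
LOAD_FAST i → push 1
LOAD_CONST → push 1
BINARY_OP + → 1 + 1 = 2
STORE_FAST i → i=2
LOAD_FAST i → push 2
LOAD_CONST → push 5
COMPARE_OP bool(<) → 2 vs 5 = True
POP_JUMP_IF_FALSE → pop True; no jump
LOAD_FAST w → push 1331
LOAD_CONST → push 11
BINARY_OP * → 1331 * 11 = 14641
STORE_FAST w → w=14641
LOAD_FAST i → push 2
LOAD_CONST → push 1
BINARY_OP + → 2 + 1 = 3
STORE_FAST i → i=3
LOAD_FAST i → push 3
LOAD_CONST → push 5
COMPARE_OP bool(<) → 3 vs 5 = True
POP_JUMP_IF_FALSE → pop True; no jump
LOAD_FAST w → push 14641
LOAD_CONST → push 11
BINARY_OP * → 14641 * 11 = 161051
STORE_FAST w → w=161051
LOAD_FAST i → push 3
LOAD_CONST → push 1
BINARY_OP + → 3 + 1 = 4
STORE_FAST i → i=4
LOAD_FAST i → push 4
LOAD_CONST → push 5
COMPARE_OP bool(<) → 4 vs 5 = True
POP_JUMP_IF_FALSE → pop True; no jump
LOAD_FAST w → push 161051
LOAD_CONST → push 11
BINARY_OP * → 161051 * 11 = 1771561
STORE_FAST w → w=1771561
LOAD_FAST i → push 4
LOAD_CONST → push 1
BINARY_OP + → 4 + 1 = 5
STORE_FAST i → i=5
LOAD_FAST i → push 5
LOAD_CONST → push 5
COMPARE_OP bool(<) → 5 vs 5 = False
POP_JUMP_IF_FALSE → pop False; jump
LOAD_FAST w → push 1771561
RETURN_VALUE → return 1771561.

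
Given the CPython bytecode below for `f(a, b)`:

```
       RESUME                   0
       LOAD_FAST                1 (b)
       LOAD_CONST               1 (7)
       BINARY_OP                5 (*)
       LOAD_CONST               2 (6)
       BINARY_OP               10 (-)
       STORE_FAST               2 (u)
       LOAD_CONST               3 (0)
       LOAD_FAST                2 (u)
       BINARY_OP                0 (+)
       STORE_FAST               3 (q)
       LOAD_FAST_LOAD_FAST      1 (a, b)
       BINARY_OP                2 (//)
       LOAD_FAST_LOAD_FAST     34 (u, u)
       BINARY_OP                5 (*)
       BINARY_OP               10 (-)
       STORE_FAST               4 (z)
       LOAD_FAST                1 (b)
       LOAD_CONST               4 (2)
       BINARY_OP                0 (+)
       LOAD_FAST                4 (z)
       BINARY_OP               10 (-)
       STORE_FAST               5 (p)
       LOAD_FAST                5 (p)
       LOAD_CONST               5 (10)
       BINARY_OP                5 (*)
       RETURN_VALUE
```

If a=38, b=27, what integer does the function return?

335170

LOAD_FAST b → push 27. Stack: [27]
LOAD_CONST → push 7. Stack: [27, 7]
BINARY_OP * → 27 * 7 = 189. Stack: [189]
LOAD_CONST → push 6. Stack: [189, 6]
BINARY_OP - → 189 - 6 = 183. Stack: [183]
STORE_FAST u → u=183. Stack: []
LOAD_CONST → push 0. Stack: [0]
LOAD_FAST u → push 183. Stack: [0, 183]
BINARY_OP + → 0 + 183 = 183. Stack: [183]
STORE_FAST q → q=183. Stack: []
LOAD_FAST_LOAD_FAST a,b → push 38,27. Stack: [38, 27]
BINARY_OP // → 38 // 27 = 1. Stack: [1]
LOAD_FAST_LOAD_FAST u,u → push 183,183. Stack: [1, 183, 183]
BINARY_OP * → 183 * 183 = 33489. Stack: [1, 33489]
BINARY_OP - → 1 - 33489 = -33488. Stack: [-33488]
STORE_FAST z → z=-33488. Stack: []
LOAD_FAST b → push 27. Stack: [27]
LOAD_CONST → push 2. Stack: [27, 2]
BINARY_OP + → 27 + 2 = 29. Stack: [29]
LOAD_FAST z → push -33488. Stack: [29, -33488]
BINARY_OP - → 29 - -33488 = 33517. Stack: [33517]
STORE_FAST p → p=33517. Stack: []
LOAD_FAST p → push 33517. Stack: [33517]
LOAD_CONST → push 10. Stack: [33517, 10]
BINARY_OP * → 33517 * 10 = 335170. Stack: [335170]
RETURN_VALUE → return 335170.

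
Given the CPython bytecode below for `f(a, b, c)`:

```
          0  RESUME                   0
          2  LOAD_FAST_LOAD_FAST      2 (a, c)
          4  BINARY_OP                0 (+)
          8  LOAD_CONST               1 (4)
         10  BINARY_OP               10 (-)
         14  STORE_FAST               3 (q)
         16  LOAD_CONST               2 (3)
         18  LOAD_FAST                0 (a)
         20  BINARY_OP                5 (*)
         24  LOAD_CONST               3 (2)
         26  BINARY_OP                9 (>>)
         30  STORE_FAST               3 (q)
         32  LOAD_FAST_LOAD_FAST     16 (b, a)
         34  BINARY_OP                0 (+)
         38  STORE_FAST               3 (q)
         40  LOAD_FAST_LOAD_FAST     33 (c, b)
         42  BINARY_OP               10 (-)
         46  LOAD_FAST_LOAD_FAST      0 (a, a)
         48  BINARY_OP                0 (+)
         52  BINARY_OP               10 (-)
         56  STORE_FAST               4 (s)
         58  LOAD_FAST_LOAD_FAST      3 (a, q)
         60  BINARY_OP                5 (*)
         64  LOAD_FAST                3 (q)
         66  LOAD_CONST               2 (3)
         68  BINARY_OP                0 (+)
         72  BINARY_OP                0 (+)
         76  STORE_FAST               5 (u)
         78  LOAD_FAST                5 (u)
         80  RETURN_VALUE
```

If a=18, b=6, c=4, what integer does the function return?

LOAD_FAST_LOAD_FAST a,c → push 18,4. Stack: [18, 4]
BINARY_OP + → 18 + 4 = 22. Stack: [22]
LOAD_CONST → push 4. Stack: [22, 4]
BINARY_OP - → 22 - 4 = 18. Stack: [18]
STORE_FAST q → q=18. Stack: []
LOAD_CONST → push 3. Stack: [3]
LOAD_FAST a → push 18. Stack: [3, 18]
BINARY_OP * → 3 * 18 = 54. Stack: [54]
LOAD_CONST → push 2. Stack: [54, 2]
BINARY_OP >> → 54 >> 2 = 13. Stack: [13]
STORE_FAST q → q=13. Stack: []
LOAD_FAST_LOAD_FAST b,a → push 6,18. Stack: [6, 18]
BINARY_OP + → 6 + 18 = 24. Stack: [24]
STORE_FAST q → q=24. Stack: []
LOAD_FAST_LOAD_FAST c,b → push 4,6. Stack: [4, 6]
BINARY_OP - → 4 - 6 = -2. Stack: [-2]
LOAD_FAST_LOAD_FAST a,a → push 18,18. Stack: [-2, 18, 18]
BINARY_OP + → 18 + 18 = 36. Stack: [-2, 36]
BINARY_OP - → -2 - 36 = -38. Stack: [-38]
STORE_FAST s → s=-38. Stack: []
LOAD_FAST_LOAD_FAST a,q → push 18,24. Stack: [18, 24]
BINARY_OP * → 18 * 24 = 432. Stack: [432]
LOAD_FAST q → push 24. Stack: [432, 24]
LOAD_CONST → push 3. Stack: [432, 24, 3]
BINARY_OP + → 24 + 3 = 27. Stack: [432, 27]
BINARY_OP + → 432 + 27 = 459. Stack: [459]
STORE_FAST u → u=459. Stack: []
LOAD_FAST u → push 459. Stack: [459]
RETURN_VALUE → return 459.

459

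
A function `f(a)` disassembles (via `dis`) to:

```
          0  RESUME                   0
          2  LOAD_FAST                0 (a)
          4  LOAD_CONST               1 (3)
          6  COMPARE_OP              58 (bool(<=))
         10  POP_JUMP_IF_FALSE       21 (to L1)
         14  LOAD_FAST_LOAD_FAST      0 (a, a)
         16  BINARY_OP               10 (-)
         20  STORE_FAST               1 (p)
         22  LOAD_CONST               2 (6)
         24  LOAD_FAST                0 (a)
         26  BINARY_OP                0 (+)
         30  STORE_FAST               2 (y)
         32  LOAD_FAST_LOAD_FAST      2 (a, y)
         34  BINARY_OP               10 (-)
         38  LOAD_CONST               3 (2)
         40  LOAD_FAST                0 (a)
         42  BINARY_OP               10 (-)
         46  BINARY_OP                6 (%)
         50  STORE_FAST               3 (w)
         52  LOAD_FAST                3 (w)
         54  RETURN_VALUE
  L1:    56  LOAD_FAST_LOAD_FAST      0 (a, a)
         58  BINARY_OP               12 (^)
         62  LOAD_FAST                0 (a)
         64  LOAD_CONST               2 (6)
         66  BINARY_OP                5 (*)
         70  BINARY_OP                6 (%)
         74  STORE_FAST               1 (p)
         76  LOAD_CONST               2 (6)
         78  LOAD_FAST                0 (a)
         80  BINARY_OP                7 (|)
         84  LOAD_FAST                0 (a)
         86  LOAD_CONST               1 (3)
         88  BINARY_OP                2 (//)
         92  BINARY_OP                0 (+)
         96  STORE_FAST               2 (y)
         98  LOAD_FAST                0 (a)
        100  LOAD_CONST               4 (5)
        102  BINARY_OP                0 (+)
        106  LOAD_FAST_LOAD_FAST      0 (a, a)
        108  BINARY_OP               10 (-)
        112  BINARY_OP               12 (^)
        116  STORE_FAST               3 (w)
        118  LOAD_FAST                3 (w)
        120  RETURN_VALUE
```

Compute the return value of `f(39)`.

LOAD_FAST a → push 39. Stack: [39]
LOAD_CONST → push 3. Stack: [39, 3]
COMPARE_OP bool(<=) → 39 vs 3 = False. Stack: [False]
POP_JUMP_IF_FALSE → pop False; jump. Stack: []
LOAD_FAST_LOAD_FAST a,a → push 39,39. Stack: [39, 39]
BINARY_OP ^ → 39 ^ 39 = 0. Stack: [0]
LOAD_FAST a → push 39. Stack: [0, 39]
LOAD_CONST → push 6. Stack: [0, 39, 6]
BINARY_OP * → 39 * 6 = 234. Stack: [0, 234]
BINARY_OP % → 0 % 234 = 0. Stack: [0]
STORE_FAST p → p=0. Stack: []
LOAD_CONST → push 6. Stack: [6]
LOAD_FAST a → push 39. Stack: [6, 39]
BINARY_OP | → 6 | 39 = 39. Stack: [39]
LOAD_FAST a → push 39. Stack: [39, 39]
LOAD_CONST → push 3. Stack: [39, 39, 3]
BINARY_OP // → 39 // 3 = 13. Stack: [39, 13]
BINARY_OP + → 39 + 13 = 52. Stack: [52]
STORE_FAST y → y=52. Stack: []
LOAD_FAST a → push 39. Stack: [39]
LOAD_CONST → push 5. Stack: [39, 5]
BINARY_OP + → 39 + 5 = 44. Stack: [44]
LOAD_FAST_LOAD_FAST a,a → push 39,39. Stack: [44, 39, 39]
BINARY_OP - → 39 - 39 = 0. Stack: [44, 0]
BINARY_OP ^ → 44 ^ 0 = 44. Stack: [44]
STORE_FAST w → w=44. Stack: []
LOAD_FAST w → push 44. Stack: [44]
RETURN_VALUE → return 44.

44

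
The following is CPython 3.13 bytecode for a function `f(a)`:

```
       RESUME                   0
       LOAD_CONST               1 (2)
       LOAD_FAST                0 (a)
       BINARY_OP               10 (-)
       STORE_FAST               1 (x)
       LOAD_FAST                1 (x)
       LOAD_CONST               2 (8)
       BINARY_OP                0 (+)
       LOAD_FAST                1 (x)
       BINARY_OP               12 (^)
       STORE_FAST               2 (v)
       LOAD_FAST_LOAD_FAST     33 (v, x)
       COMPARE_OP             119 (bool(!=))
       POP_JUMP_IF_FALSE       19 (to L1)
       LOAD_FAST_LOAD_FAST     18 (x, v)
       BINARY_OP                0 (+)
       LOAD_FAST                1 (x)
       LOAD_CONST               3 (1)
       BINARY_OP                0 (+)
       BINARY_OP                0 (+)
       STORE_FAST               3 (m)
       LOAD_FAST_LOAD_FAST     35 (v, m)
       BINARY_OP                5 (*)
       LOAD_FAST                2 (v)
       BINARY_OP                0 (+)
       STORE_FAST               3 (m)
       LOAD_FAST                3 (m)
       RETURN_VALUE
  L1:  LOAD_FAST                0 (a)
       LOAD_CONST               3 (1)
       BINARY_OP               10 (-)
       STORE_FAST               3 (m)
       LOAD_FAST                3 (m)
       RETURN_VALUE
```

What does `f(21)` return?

LOAD_CONST → push 2. Stack: [2]
LOAD_FAST a → push 21. Stack: [2, 21]
BINARY_OP - → 2 - 21 = -19. Stack: [-19]
STORE_FAST x → x=-19. Stack: []
LOAD_FAST x → push -19. Stack: [-19]
LOAD_CONST → push 8. Stack: [-19, 8]
BINARY_OP + → -19 + 8 = -11. Stack: [-11]
LOAD_FAST x → push -19. Stack: [-11, -19]
BINARY_OP ^ → -11 ^ -19 = 24. Stack: [24]
STORE_FAST v → v=24. Stack: []
LOAD_FAST_LOAD_FAST v,x → push 24,-19. Stack: [24, -19]
COMPARE_OP bool(!=) → 24 vs -19 = True. Stack: [True]
POP_JUMP_IF_FALSE → pop True; no jump. Stack: []
LOAD_FAST_LOAD_FAST x,v → push -19,24. Stack: [-19, 24]
BINARY_OP + → -19 + 24 = 5. Stack: [5]
LOAD_FAST x → push -19. Stack: [5, -19]
LOAD_CONST → push 1. Stack: [5, -19, 1]
BINARY_OP + → -19 + 1 = -18. Stack: [5, -18]
BINARY_OP + → 5 + -18 = -13. Stack: [-13]
STORE_FAST m → m=-13. Stack: []
LOAD_FAST_LOAD_FAST v,m → push 24,-13. Stack: [24, -13]
BINARY_OP * → 24 * -13 = -312. Stack: [-312]
LOAD_FAST v → push 24. Stack: [-312, 24]
BINARY_OP + → -312 + 24 = -288. Stack: [-288]
STORE_FAST m → m=-288. Stack: []
LOAD_FAST m → push -288. Stack: [-288]
RETURN_VALUE → return -288.

-288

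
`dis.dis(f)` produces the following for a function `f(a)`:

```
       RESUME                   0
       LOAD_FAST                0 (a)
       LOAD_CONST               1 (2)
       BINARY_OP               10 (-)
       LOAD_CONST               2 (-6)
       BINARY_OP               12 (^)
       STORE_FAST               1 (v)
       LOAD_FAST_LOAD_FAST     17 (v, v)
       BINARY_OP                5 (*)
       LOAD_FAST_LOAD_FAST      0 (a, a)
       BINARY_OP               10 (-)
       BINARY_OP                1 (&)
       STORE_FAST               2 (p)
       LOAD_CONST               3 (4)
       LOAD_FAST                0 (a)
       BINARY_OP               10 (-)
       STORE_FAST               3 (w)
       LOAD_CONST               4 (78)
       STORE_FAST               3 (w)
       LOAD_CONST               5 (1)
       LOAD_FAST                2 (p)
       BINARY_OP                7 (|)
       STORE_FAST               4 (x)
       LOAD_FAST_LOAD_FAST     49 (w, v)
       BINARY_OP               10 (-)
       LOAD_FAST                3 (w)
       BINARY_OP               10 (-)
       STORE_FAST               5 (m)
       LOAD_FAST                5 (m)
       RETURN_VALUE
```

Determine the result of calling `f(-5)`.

LOAD_FAST a → push -5. Stack: [-5]
LOAD_CONST → push 2. Stack: [-5, 2]
BINARY_OP - → -5 - 2 = -7. Stack: [-7]
LOAD_CONST → push -6. Stack: [-7, -6]
BINARY_OP ^ → -7 ^ -6 = 3. Stack: [3]
STORE_FAST v → v=3. Stack: []
LOAD_FAST_LOAD_FAST v,v → push 3,3. Stack: [3, 3]
BINARY_OP * → 3 * 3 = 9. Stack: [9]
LOAD_FAST_LOAD_FAST a,a → push -5,-5. Stack: [9, -5, -5]
BINARY_OP - → -5 - -5 = 0. Stack: [9, 0]
BINARY_OP & → 9 & 0 = 0. Stack: [0]
STORE_FAST p → p=0. Stack: []
LOAD_CONST → push 4. Stack: [4]
LOAD_FAST a → push -5. Stack: [4, -5]
BINARY_OP - → 4 - -5 = 9. Stack: [9]
STORE_FAST w → w=9. Stack: []
LOAD_CONST → push 78. Stack: [78]
STORE_FAST w → w=78. Stack: []
LOAD_CONST → push 1. Stack: [1]
LOAD_FAST p → push 0. Stack: [1, 0]
BINARY_OP | → 1 | 0 = 1. Stack: [1]
STORE_FAST x → x=1. Stack: []
LOAD_FAST_LOAD_FAST w,v → push 78,3. Stack: [78, 3]
BINARY_OP - → 78 - 3 = 75. Stack: [75]
LOAD_FAST w → push 78. Stack: [75, 78]
BINARY_OP - → 75 - 78 = -3. Stack: [-3]
STORE_FAST m → m=-3. Stack: []
LOAD_FAST m → push -3. Stack: [-3]
RETURN_VALUE → return -3.

-3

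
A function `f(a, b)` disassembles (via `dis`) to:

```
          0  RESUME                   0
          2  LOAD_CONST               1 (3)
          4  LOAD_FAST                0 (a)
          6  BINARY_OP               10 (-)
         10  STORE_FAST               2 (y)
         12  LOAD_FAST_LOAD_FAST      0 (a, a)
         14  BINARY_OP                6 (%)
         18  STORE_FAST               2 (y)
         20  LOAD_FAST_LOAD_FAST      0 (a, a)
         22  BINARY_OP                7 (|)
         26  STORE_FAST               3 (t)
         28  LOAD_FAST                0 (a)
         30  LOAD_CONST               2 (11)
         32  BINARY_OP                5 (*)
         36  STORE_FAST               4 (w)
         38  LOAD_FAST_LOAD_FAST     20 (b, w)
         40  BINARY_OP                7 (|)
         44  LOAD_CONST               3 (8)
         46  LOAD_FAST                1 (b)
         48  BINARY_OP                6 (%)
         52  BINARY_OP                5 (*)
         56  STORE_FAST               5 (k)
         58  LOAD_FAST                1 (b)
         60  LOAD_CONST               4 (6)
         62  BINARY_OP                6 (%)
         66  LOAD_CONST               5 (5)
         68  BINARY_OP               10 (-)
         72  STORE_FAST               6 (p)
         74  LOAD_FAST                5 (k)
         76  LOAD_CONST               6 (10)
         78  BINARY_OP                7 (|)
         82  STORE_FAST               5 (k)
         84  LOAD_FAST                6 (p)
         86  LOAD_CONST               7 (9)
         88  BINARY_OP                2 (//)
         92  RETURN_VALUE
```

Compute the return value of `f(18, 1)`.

LOAD_CONST → push 3. Stack: [3]
LOAD_FAST a → push 18. Stack: [3, 18]
BINARY_OP - → 3 - 18 = -15. Stack: [-15]
STORE_FAST y → y=-15. Stack: []
LOAD_FAST_LOAD_FAST a,a → push 18,18. Stack: [18, 18]
BINARY_OP % → 18 % 18 = 0. Stack: [0]
STORE_FAST y → y=0. Stack: []
LOAD_FAST_LOAD_FAST a,a → push 18,18. Stack: [18, 18]
BINARY_OP | → 18 | 18 = 18. Stack: [18]
STORE_FAST t → t=18. Stack: []
LOAD_FAST a → push 18. Stack: [18]
LOAD_CONST → push 11. Stack: [18, 11]
BINARY_OP * → 18 * 11 = 198. Stack: [198]
STORE_FAST w → w=198. Stack: []
LOAD_FAST_LOAD_FAST b,w → push 1,198. Stack: [1, 198]
BINARY_OP | → 1 | 198 = 199. Stack: [199]
LOAD_CONST → push 8. Stack: [199, 8]
LOAD_FAST b → push 1. Stack: [199, 8, 1]
BINARY_OP % → 8 % 1 = 0. Stack: [199, 0]
BINARY_OP * → 199 * 0 = 0. Stack: [0]
STORE_FAST k → k=0. Stack: []
LOAD_FAST b → push 1. Stack: [1]
LOAD_CONST → push 6. Stack: [1, 6]
BINARY_OP % → 1 % 6 = 1. Stack: [1]
LOAD_CONST → push 5. Stack: [1, 5]
BINARY_OP - → 1 - 5 = -4. Stack: [-4]
STORE_FAST p → p=-4. Stack: []
LOAD_FAST k → push 0. Stack: [0]
LOAD_CONST → push 10. Stack: [0, 10]
BINARY_OP | → 0 | 10 = 10. Stack: [10]
STORE_FAST k → k=10. Stack: []
LOAD_FAST p → push -4. Stack: [-4]
LOAD_CONST → push 9. Stack: [-4, 9]
BINARY_OP // → -4 // 9 = -1. Stack: [-1]
RETURN_VALUE → return -1.

-1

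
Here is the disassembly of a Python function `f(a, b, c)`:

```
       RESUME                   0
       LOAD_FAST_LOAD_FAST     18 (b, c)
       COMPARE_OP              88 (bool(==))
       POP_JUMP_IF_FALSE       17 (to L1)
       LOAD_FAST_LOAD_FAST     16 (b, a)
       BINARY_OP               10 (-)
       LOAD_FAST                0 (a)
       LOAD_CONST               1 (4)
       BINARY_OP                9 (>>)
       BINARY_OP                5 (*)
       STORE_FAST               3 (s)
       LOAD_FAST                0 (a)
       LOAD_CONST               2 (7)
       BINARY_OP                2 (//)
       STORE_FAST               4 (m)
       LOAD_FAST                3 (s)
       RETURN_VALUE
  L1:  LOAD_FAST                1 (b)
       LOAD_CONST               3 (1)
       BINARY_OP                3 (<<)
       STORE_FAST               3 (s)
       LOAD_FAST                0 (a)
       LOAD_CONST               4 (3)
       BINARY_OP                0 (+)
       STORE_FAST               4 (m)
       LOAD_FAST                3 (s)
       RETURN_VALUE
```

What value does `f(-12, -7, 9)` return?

LOAD_FAST_LOAD_FAST b,c → push -7,9. Stack: [-7, 9]
COMPARE_OP bool(==) → -7 vs 9 = False. Stack: [False]
POP_JUMP_IF_FALSE → pop False; jump. Stack: []
LOAD_FAST b → push -7. Stack: [-7]
LOAD_CONST → push 1. Stack: [-7, 1]
BINARY_OP << → -7 << 1 = -14. Stack: [-14]
STORE_FAST s → s=-14. Stack: []
LOAD_FAST a → push -12. Stack: [-12]
LOAD_CONST → push 3. Stack: [-12, 3]
BINARY_OP + → -12 + 3 = -9. Stack: [-9]
STORE_FAST m → m=-9. Stack: []
LOAD_FAST s → push -14. Stack: [-14]
RETURN_VALUE → return -14.

-14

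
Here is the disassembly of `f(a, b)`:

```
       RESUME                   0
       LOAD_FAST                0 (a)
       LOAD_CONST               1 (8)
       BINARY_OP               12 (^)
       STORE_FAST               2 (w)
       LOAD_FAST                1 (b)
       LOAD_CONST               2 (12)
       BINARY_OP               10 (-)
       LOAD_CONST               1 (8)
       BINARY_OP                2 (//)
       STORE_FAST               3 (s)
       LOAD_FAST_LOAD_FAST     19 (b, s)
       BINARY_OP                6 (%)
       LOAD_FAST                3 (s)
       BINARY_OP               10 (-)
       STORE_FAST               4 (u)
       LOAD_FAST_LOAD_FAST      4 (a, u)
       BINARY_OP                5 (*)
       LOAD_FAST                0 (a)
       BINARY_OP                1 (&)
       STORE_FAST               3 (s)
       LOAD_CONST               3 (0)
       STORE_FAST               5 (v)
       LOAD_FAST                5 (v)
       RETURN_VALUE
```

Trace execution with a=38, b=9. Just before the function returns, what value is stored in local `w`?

LOAD_FAST a → push 38. Stack: [38]
LOAD_CONST → push 8. Stack: [38, 8]
BINARY_OP ^ → 38 ^ 8 = 46. Stack: [46]
STORE_FAST w → w=46. Stack: []
LOAD_FAST b → push 9. Stack: [9]
LOAD_CONST → push 12. Stack: [9, 12]
BINARY_OP - → 9 - 12 = -3. Stack: [-3]
LOAD_CONST → push 8. Stack: [-3, 8]
BINARY_OP // → -3 // 8 = -1. Stack: [-1]
STORE_FAST s → s=-1. Stack: []
LOAD_FAST_LOAD_FAST b,s → push 9,-1. Stack: [9, -1]
BINARY_OP % → 9 % -1 = 0. Stack: [0]
LOAD_FAST s → push -1. Stack: [0, -1]
BINARY_OP - → 0 - -1 = 1. Stack: [1]
STORE_FAST u → u=1. Stack: []
LOAD_FAST_LOAD_FAST a,u → push 38,1. Stack: [38, 1]
BINARY_OP * → 38 * 1 = 38. Stack: [38]
LOAD_FAST a → push 38. Stack: [38, 38]
BINARY_OP & → 38 & 38 = 38. Stack: [38]
STORE_FAST s → s=38. Stack: []
LOAD_CONST → push 0. Stack: [0]
STORE_FAST v → v=0. Stack: []
LOAD_FAST v → push 0. Stack: [0]
RETURN_VALUE → return 0.

46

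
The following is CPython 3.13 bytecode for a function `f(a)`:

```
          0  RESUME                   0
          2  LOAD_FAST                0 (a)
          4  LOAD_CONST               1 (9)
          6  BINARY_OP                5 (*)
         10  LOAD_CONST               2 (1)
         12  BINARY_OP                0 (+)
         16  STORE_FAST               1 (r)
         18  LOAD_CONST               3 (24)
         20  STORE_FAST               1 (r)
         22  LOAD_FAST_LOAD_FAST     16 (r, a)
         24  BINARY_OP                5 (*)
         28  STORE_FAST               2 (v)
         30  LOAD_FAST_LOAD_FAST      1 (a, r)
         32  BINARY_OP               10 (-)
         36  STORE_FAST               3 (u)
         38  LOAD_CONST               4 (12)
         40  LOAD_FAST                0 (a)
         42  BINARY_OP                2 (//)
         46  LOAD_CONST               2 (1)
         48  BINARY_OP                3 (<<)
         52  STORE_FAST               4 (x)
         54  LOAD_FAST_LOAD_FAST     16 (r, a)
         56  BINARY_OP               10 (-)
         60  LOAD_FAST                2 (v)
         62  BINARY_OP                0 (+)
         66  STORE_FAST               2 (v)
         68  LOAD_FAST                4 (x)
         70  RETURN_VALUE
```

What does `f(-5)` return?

-6

LOAD_FAST a → push -5. Stack: [-5]
LOAD_CONST → push 9. Stack: [-5, 9]
BINARY_OP * → -5 * 9 = -45. Stack: [-45]
LOAD_CONST → push 1. Stack: [-45, 1]
BINARY_OP + → -45 + 1 = -44. Stack: [-44]
STORE_FAST r → r=-44. Stack: []
LOAD_CONST → push 24. Stack: [24]
STORE_FAST r → r=24. Stack: []
LOAD_FAST_LOAD_FAST r,a → push 24,-5. Stack: [24, -5]
BINARY_OP * → 24 * -5 = -120. Stack: [-120]
STORE_FAST v → v=-120. Stack: []
LOAD_FAST_LOAD_FAST a,r → push -5,24. Stack: [-5, 24]
BINARY_OP - → -5 - 24 = -29. Stack: [-29]
STORE_FAST u → u=-29. Stack: []
LOAD_CONST → push 12. Stack: [12]
LOAD_FAST a → push -5. Stack: [12, -5]
BINARY_OP // → 12 // -5 = -3. Stack: [-3]
LOAD_CONST → push 1. Stack: [-3, 1]
BINARY_OP << → -3 << 1 = -6. Stack: [-6]
STORE_FAST x → x=-6. Stack: []
LOAD_FAST_LOAD_FAST r,a → push 24,-5. Stack: [24, -5]
BINARY_OP - → 24 - -5 = 29. Stack: [29]
LOAD_FAST v → push -120. Stack: [29, -120]
BINARY_OP + → 29 + -120 = -91. Stack: [-91]
STORE_FAST v → v=-91. Stack: []
LOAD_FAST x → push -6. Stack: [-6]
RETURN_VALUE → return -6.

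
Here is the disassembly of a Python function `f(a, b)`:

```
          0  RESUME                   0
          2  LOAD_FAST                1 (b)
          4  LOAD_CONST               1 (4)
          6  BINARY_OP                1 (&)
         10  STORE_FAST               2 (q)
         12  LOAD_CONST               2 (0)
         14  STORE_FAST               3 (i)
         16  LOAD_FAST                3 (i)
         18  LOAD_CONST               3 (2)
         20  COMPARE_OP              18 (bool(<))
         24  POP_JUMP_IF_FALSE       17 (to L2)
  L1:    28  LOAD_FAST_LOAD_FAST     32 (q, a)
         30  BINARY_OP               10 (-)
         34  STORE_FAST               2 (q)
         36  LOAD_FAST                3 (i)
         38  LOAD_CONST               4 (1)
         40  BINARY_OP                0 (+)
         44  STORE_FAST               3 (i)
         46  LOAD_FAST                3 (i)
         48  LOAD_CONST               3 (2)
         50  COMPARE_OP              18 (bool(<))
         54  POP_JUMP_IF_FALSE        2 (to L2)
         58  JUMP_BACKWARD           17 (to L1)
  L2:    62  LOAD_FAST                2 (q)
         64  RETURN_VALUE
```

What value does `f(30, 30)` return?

-56

LOAD_FAST b → push 30. Stack: [30]
LOAD_CONST → push 4. Stack: [30, 4]
BINARY_OP & → 30 & 4 = 4. Stack: [4]
STORE_FAST q → q=4. Stack: []
LOAD_CONST → push 0. Stack: [0]
STORE_FAST i → i=0. Stack: []
LOAD_FAST i → push 0. Stack: [0]
LOAD_CONST → push 2. Stack: [0, 2]
COMPARE_OP bool(<) → 0 vs 2 = True. Stack: [True]
POP_JUMP_IF_FALSE → pop True; no jump. Stack: []
LOAD_FAST_LOAD_FAST q,a → push 4,30. Stack: [4, 30]
BINARY_OP - → 4 - 30 = -26. Stack: [-26]
STORE_FAST q → q=-26. Stack: []
LOAD_FAST i → push 0. Stack: [0]
LOAD_CONST → push 1. Stack: [0, 1]
BINARY_OP + → 0 + 1 = 1. Stack: [1]
STORE_FAST i → i=1. Stack: []
LOAD_FAST i → push 1. Stack: [1]
LOAD_CONST → push 2. Stack: [1, 2]
COMPARE_OP bool(<) → 1 vs 2 = True. Stack: [True]
POP_JUMP_IF_FALSE → pop True; no jump. Stack: []
LOAD_FAST_LOAD_FAST q,a → push -26,30. Stack: [-26, 30]
BINARY_OP - → -26 - 30 = -56. Stack: [-56]
STORE_FAST q → q=-56. Stack: []
LOAD_FAST i → push 1. Stack: [1]
LOAD_CONST → push 1. Stack: [1, 1]
BINARY_OP + → 1 + 1 = 2. Stack: [2]
STORE_FAST i → i=2. Stack: []
LOAD_FAST i → push 2. Stack: [2]
LOAD_CONST → push 2. Stack: [2, 2]
COMPARE_OP bool(<) → 2 vs 2 = False. Stack: [False]
POP_JUMP_IF_FALSE → pop False; jump. Stack: []
LOAD_FAST q → push -56. Stack: [-56]
RETURN_VALUE → return -56.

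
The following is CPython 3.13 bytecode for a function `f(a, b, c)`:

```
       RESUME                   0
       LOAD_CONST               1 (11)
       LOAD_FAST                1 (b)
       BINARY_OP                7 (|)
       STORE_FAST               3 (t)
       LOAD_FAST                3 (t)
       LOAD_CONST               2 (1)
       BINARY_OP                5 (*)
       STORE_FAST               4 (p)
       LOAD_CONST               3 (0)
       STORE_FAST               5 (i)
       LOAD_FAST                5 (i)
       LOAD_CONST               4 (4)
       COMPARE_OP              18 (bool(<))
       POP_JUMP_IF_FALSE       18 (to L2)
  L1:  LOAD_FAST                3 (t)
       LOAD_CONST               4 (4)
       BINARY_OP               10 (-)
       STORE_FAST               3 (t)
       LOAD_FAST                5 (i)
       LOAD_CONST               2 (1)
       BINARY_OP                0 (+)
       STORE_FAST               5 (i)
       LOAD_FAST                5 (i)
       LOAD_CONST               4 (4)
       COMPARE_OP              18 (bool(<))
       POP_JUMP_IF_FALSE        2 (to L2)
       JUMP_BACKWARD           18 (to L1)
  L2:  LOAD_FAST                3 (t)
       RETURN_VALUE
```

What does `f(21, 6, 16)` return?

-1

LOAD_CONST → push 11. Stack: [11]
LOAD_FAST b → push 6. Stack: [11, 6]
BINARY_OP | → 11 | 6 = 15. Stack: [15]
STORE_FAST t → t=15. Stack: []
LOAD_FAST t → push 15. Stack: [15]
LOAD_CONST → push 1. Stack: [15, 1]
BINARY_OP * → 15 * 1 = 15. Stack: [15]
STORE_FAST p → p=15. Stack: []
LOAD_CONST → push 0. Stack: [0]
STORE_FAST i → i=0. Stack: []
LOAD_FAST i → push 0. Stack: [0]
LOAD_CONST → push 4. Stack: [0, 4]
COMPARE_OP bool(<) → 0 vs 4 = True. Stack: [True]
POP_JUMP_IF_FALSE → pop True; no jump. Stack: []
LOAD_FAST t → push 15. Stack: [15]
LOAD_CONST → push 4. Stack: [15, 4]
BINARY_OP - → 15 - 4 = 11. Stack: [11]
STORE_FAST t → t=11. Stack: []
LOAD_FAST i → push 0. Stack: [0]
LOAD_CONST → push 1. Stack: [0, 1]
BINARY_OP + → 0 + 1 = 1. Stack: [1]
STORE_FAST i → i=1. Stack: []
LOAD_FAST i → push 1. Stack: [1]
LOAD_CONST → push 4. Stack: [1, 4]
COMPARE_OP bool(<) → 1 vs 4 = True. Stack: [True]
POP_JUMP_IF_FALSE → pop True; no jump. Stack: []
LOAD_FAST t → push 11. Stack: [11]
LOAD_CONST → push 4. Stack: [11, 4]
BINARY_OP - → 11 - 4 = 7. Stack: [7]
STORE_FAST t → t=7. Stack: []
LOAD_FAST i → push 1. Stack: [1]
LOAD_CONST → push 1. Stack: [1, 1]
BINARY_OP + → 1 + 1 = 2. Stack: [2]
STORE_FAST i → i=2. Stack: []
LOAD_FAST i → push 2. Stack: [2]
LOAD_CONST → push 4. Stack: [2, 4]
COMPARE_OP bool(<) → 2 vs 4 = True. Stack: [True]
POP_JUMP_IF_FALSE → pop True; no jump. Stack: []
LOAD_FAST t → push 7. Stack: [7]
LOAD_CONST → push 4. Stack: [7, 4]
BINARY_OP - → 7 - 4 = 3. Stack: [3]
STORE_FAST t → t=3. Stack: []
LOAD_FAST i → push 2. Stack: [2]
LOAD_CONST → push 1. Stack: [2, 1]
BINARY_OP + → 2 + 1 = 3. Stack: [3]
STORE_FAST i → i=3. Stack: []
LOAD_FAST i → push 3. Stack: [3]
LOAD_CONST → push 4. Stack: [3, 4]
COMPARE_OP bool(<) → 3 vs 4 = True. Stack: [True]
POP_JUMP_IF_FALSE → pop True; no jump. Stack: []
LOAD_FAST t → push 3. Stack: [3]
LOAD_CONST → push 4. Stack: [3, 4]
BINARY_OP - → 3 - 4 = -1. Stack: [-1]
STORE_FAST t → t=-1. Stack: []
LOAD_FAST i → push 3. Stack: [3]
LOAD_CONST → push 1. Stack: [3, 1]
BINARY_OP + → 3 + 1 = 4. Stack: [4]
STORE_FAST i → i=4. Stack: []
LOAD_FAST i → push 4. Stack: [4]
LOAD_CONST → push 4. Stack: [4, 4]
COMPARE_OP bool(<) → 4 vs 4 = False. Stack: [False]
POP_JUMP_IF_FALSE → pop False; jump. Stack: []
LOAD_FAST t → push -1. Stack: [-1]
RETURN_VALUE → return -1.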